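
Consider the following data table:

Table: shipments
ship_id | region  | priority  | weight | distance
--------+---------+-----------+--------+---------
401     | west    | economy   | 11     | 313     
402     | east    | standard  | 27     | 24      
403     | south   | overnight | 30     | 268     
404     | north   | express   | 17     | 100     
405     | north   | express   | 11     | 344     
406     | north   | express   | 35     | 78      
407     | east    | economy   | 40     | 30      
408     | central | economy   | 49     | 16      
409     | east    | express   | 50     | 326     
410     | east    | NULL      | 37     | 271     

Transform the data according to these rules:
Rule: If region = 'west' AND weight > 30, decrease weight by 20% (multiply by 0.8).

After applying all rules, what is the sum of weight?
307

Step 1: Find records where region = 'west' AND weight > 30
Step 2: 0 records match, summing to 0
Step 3: After multiplier: 0 × 0.8 = 0.0
Step 4: Unaffected records sum: 307
Step 5: Final sum = 0.0 + 307 = 307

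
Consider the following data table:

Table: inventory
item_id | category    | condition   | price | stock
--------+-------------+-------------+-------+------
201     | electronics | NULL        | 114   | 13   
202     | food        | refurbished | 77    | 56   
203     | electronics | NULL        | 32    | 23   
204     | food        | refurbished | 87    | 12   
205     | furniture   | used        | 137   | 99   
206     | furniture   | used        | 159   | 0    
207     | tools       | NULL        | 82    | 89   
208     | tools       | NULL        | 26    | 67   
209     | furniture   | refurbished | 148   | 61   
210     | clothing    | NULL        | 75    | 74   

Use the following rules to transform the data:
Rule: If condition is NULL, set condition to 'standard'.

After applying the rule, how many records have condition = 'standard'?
5

Step 1: Count records where condition IS NULL
Step 2: Found 5 records with NULL condition
Step 3: These records will have condition set to 'standard'
Step 4: Records already having condition = 'standard': 0
Step 5: Answer: 5 + 0 = 5 records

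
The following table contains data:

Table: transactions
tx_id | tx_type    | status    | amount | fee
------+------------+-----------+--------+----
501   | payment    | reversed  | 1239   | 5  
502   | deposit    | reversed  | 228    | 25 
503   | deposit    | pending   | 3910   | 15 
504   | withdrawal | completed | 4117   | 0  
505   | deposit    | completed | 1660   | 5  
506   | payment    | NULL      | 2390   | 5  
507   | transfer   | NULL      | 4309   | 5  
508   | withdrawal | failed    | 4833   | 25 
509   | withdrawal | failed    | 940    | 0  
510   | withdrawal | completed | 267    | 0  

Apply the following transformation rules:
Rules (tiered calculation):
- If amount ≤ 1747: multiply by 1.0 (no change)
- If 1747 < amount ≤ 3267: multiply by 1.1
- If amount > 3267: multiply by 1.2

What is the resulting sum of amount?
27565.8

Step 1: Tier 1 (amount ≤ 1747): 5 records, sum = 4334 × 1.0 = 4334.0
Step 2: Tier 2 (1747 < amount ≤ 3267): 1 records, sum = 2390 × 1.1 = 2629.0
Step 3: Tier 3 (amount > 3267): 4 records, sum = 17169 × 1.2 = 20602.8
Step 4: Final sum = 4334.0 + 2629.0 + 20602.8 = 27565.8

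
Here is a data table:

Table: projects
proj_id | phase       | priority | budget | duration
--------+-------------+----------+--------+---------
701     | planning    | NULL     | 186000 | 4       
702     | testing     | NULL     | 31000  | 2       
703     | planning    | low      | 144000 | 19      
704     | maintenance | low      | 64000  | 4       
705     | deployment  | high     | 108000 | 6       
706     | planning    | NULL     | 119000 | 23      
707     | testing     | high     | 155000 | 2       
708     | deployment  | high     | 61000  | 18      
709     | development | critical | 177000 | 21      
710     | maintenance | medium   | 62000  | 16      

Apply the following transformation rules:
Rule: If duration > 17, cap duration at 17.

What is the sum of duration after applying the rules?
102

Step 1: 4 records have duration > 17
Step 2: These records originally summed to 81
Step 3: After capping: 4 × 17 = 68
Step 4: Unaffected records sum: 34
Step 5: Final sum = 68 + 34 = 102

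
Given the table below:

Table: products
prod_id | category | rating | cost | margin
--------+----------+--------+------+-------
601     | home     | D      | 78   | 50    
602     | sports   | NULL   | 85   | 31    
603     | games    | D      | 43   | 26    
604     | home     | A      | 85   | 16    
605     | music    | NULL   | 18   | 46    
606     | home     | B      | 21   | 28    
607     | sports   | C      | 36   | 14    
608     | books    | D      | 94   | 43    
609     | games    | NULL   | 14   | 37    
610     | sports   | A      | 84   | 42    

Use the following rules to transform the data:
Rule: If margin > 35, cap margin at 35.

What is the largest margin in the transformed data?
35

Step 1: Original maximum margin = 50
Step 2: Apply cap at 35
Step 3: 5 records had margin > 35 and were capped
Step 4: Maximum after transformation = 35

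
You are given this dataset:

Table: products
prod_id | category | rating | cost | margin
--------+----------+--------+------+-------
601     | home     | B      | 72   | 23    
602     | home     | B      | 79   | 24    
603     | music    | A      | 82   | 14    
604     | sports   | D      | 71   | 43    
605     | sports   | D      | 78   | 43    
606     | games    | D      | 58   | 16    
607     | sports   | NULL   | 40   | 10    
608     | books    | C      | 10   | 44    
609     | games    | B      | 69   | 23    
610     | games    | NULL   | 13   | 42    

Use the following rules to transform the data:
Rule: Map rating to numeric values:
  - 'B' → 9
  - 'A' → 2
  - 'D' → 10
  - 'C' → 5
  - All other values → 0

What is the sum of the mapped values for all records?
64

Step 1: Apply mapping to each record
Step 2: Count by status:
  'B': 3 records × 9 = 27
  'A': 1 records × 2 = 2
  'D': 3 records × 10 = 30
  'C': 1 records × 5 = 5
Step 3: Sum all mapped values = 64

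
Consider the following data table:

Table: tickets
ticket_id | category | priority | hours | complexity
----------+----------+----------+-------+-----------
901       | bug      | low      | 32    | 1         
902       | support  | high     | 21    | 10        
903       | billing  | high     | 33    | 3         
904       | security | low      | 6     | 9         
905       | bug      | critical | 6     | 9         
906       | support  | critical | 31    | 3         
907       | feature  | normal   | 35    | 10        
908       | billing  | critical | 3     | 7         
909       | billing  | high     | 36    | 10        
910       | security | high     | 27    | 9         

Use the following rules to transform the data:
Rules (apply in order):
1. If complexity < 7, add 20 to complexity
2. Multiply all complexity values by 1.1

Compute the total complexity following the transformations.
144.1

Step 1: Apply Rule 1 - Add 20 to records with complexity < 7
  - 3 records affected: 7 + (3 × 20) = 67
  - Unaffected records: 64
  - Sum after Rule 1: 131
Step 2: Apply Rule 2 - Multiply all by 1.1
  - 131 × 1.1 = 144.1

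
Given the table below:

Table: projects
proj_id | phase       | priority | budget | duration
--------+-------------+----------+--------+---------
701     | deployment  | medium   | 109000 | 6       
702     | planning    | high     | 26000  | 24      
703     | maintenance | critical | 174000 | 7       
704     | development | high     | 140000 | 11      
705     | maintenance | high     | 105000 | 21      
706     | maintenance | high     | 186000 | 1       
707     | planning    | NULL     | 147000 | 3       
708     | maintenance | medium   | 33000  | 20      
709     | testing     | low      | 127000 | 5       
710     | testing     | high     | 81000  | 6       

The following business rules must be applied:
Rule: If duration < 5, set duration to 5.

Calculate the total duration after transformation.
110

Step 1: 2 records have duration < 5
Step 2: These records originally summed to 4
Step 3: After setting to minimum: 2 × 5 = 10
Step 4: Unaffected records sum: 100
Step 5: Final sum = 10 + 100 = 110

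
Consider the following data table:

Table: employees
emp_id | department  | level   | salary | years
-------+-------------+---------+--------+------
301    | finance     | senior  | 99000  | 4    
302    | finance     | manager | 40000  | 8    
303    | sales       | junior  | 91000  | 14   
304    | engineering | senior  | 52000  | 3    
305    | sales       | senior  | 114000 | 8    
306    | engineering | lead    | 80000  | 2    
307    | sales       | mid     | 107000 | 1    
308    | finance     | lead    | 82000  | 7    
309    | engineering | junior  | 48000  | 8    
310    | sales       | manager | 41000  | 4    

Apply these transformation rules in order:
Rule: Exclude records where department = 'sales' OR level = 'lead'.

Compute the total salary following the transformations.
239000

Step 1: Find records where department = 'sales' OR level = 'lead'
Step 2: 6 records match, summing to 515000
Step 3: Original sum: 754000
Step 4: Remaining sum = 754000 - 515000 = 239000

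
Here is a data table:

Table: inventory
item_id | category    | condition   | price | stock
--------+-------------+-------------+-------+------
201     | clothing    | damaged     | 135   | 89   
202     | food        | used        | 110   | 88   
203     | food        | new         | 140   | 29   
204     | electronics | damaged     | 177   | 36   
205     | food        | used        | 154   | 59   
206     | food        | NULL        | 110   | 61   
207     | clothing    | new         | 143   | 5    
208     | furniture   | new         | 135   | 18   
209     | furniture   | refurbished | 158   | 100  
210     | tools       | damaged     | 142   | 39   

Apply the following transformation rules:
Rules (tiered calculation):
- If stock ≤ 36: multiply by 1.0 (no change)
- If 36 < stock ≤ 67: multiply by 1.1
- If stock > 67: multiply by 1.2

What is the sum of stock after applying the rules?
595.3

Step 1: Tier 1 (stock ≤ 36): 4 records, sum = 88 × 1.0 = 88.0
Step 2: Tier 2 (36 < stock ≤ 67): 3 records, sum = 159 × 1.1 = 174.9
Step 3: Tier 3 (stock > 67): 3 records, sum = 277 × 1.2 = 332.4
Step 4: Final sum = 88.0 + 174.9 + 332.4 = 595.3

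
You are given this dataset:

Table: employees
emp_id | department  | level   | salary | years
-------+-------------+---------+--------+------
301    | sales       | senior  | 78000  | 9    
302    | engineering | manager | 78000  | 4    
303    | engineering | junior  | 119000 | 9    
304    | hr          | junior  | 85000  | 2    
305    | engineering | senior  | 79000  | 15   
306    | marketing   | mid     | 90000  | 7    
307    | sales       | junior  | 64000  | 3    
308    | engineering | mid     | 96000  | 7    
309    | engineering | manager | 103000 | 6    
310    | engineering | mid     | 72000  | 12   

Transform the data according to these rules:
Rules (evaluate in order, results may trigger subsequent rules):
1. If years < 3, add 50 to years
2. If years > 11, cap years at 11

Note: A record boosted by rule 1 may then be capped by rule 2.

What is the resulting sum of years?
78

Step 1: Apply rule 1 to records with years < 3
  - 1 records get bonus of 50
  - Of these, 1 records then exceed 11 and get capped
Step 2: Apply rule 2 to records with years > 11
  - 2 records (original) are capped
Step 3: Calculate final sum = 78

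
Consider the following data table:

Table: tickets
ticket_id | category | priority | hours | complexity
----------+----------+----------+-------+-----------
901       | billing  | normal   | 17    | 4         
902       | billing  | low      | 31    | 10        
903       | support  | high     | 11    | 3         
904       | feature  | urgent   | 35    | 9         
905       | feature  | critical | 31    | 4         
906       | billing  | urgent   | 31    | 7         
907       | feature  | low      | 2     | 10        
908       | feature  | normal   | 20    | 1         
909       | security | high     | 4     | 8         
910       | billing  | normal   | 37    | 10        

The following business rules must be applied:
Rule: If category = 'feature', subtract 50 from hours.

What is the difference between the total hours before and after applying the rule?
200

Step 1: Original sum of hours = 219
Step 2: 4 records have category = 'feature'
Step 3: Each affected record changes by -50
Step 4: Total change = 4 × -50 = -200
Step 5: New sum = 219 + -200 = 19
Step 6: Difference = |19 - 219| = 200
        (Sum decreased by 200)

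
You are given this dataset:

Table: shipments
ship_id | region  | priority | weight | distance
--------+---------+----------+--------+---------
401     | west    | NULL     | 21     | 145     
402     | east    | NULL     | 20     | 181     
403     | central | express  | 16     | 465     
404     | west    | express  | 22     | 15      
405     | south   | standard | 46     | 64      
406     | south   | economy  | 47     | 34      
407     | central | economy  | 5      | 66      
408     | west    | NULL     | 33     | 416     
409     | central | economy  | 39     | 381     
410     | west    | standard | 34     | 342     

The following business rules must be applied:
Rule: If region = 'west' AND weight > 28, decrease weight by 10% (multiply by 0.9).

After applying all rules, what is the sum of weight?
276.3

Step 1: Find records where region = 'west' AND weight > 28
Step 2: 2 records match, summing to 67
Step 3: After multiplier: 67 × 0.9 = 60.3
Step 4: Unaffected records sum: 216
Step 5: Final sum = 60.3 + 216 = 276.3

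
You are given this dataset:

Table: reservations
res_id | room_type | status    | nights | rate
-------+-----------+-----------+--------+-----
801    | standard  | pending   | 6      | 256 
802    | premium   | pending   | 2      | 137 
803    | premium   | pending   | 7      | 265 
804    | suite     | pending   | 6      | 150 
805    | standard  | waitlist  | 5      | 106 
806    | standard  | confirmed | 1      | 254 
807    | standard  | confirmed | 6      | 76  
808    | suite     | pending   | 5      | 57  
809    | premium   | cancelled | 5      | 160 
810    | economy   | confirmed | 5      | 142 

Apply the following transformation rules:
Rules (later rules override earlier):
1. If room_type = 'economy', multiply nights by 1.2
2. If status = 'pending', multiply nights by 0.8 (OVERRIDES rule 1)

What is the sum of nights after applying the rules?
43.8

Step 1: Rule 2 takes priority for records with status = 'pending'
  - 5 records: 26 × 0.8 = 20.8
Step 2: Rule 1 applies to remaining records with room_type = 'economy'
  - 1 records: 5 × 1.2 = 6.0
Step 3: Other records unchanged: 17
Step 4: Final sum = 20.8 + 6.0 + 17 = 43.8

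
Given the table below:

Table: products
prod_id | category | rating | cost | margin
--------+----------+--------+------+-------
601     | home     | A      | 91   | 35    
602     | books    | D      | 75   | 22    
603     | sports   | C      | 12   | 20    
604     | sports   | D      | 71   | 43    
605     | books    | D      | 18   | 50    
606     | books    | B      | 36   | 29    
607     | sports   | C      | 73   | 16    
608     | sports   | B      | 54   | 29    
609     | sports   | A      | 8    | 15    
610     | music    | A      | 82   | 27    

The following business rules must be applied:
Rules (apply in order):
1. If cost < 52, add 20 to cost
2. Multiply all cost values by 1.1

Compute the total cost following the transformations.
660.0

Step 1: Apply Rule 1 - Add 20 to records with cost < 52
  - 4 records affected: 74 + (4 × 20) = 154
  - Unaffected records: 446
  - Sum after Rule 1: 600
Step 2: Apply Rule 2 - Multiply all by 1.1
  - 600 × 1.1 = 660.0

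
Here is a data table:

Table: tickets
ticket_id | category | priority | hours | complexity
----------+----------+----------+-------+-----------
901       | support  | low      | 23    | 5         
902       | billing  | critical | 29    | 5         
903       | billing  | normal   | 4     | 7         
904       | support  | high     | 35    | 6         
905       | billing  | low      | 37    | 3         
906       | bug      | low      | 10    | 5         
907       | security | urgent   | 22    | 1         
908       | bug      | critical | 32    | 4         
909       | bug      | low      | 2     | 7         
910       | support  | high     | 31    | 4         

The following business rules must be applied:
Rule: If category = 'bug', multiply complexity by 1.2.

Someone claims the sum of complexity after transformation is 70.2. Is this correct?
No, the correct result is 50.2.

Step 1: Calculate the correct sum after transformation
Step 2: Apply multiplier 1.2 to records where category = 'bug'
Step 3: Correct result = 50.2
Step 4: Claimed result = 70.2
Step 5: 50.2 ≠ 70.2
Conclusion: The claimed result is incorrect. The correct answer is 50.2.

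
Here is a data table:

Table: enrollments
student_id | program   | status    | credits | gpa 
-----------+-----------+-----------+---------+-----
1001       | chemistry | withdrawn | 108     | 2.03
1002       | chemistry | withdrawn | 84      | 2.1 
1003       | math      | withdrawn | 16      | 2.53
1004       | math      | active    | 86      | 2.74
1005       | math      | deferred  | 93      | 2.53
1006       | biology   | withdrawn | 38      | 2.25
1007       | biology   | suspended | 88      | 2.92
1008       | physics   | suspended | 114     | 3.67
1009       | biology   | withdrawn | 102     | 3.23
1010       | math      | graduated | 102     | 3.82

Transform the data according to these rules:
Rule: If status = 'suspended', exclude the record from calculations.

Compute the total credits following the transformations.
629

Step 1: Identify records where status = 'suspended'
Step 2: The excluded records sum to 202
Step 3: Original total credits = 831
Step 4: Remaining total = 831 - 202 = 629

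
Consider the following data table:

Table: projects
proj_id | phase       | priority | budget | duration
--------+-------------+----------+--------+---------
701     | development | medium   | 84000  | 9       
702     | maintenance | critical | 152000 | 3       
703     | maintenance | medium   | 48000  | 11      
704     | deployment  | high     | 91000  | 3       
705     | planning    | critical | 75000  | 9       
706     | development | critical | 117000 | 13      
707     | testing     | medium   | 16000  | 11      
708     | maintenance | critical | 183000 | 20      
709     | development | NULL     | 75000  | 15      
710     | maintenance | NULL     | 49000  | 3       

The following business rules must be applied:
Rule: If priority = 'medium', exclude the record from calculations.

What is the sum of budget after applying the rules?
742000

Step 1: Identify records where priority = 'medium'
Step 2: The excluded records sum to 148000
Step 3: Original total budget = 890000
Step 4: Remaining total = 890000 - 148000 = 742000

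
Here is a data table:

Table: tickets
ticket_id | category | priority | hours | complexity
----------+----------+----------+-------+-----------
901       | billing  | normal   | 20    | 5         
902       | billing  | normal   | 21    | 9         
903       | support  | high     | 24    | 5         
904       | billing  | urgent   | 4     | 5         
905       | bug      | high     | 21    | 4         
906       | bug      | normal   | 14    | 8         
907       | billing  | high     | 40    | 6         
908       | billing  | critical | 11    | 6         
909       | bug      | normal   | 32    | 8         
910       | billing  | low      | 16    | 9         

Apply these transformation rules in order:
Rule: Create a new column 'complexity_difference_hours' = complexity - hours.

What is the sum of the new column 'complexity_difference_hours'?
-138

Step 1: For each record, compute complexity - hours
Example calculations:
  5 - 20 = -15
  9 - 21 = -12
  5 - 24 = -19
  ...
Step 2: Sum all derived values
Step 3: Total = -138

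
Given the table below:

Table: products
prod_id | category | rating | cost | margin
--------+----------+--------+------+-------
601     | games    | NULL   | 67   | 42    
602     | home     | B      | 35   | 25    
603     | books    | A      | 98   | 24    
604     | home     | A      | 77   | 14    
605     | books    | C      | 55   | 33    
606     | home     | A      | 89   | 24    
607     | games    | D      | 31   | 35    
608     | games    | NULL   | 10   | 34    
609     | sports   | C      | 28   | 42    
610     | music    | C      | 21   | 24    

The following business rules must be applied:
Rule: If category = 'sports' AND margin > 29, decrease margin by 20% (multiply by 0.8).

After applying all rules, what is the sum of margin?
288.6

Step 1: Find records where category = 'sports' AND margin > 29
Step 2: 1 records match, summing to 42
Step 3: After multiplier: 42 × 0.8 = 33.6
Step 4: Unaffected records sum: 255
Step 5: Final sum = 33.6 + 255 = 288.6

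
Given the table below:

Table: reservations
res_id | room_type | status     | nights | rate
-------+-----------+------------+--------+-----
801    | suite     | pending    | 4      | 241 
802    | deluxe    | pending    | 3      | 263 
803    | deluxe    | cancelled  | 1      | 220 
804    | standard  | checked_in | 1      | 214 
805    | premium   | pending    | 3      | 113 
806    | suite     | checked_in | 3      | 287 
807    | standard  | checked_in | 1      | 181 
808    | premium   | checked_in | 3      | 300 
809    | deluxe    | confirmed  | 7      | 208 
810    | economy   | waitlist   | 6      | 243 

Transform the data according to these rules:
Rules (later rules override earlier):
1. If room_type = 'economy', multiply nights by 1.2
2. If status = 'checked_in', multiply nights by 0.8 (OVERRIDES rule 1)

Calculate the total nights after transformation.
31.6

Step 1: Rule 2 takes priority for records with status = 'checked_in'
  - 4 records: 8 × 0.8 = 6.4
Step 2: Rule 1 applies to remaining records with room_type = 'economy'
  - 1 records: 6 × 1.2 = 7.2
Step 3: Other records unchanged: 18
Step 4: Final sum = 6.4 + 7.2 + 18 = 31.6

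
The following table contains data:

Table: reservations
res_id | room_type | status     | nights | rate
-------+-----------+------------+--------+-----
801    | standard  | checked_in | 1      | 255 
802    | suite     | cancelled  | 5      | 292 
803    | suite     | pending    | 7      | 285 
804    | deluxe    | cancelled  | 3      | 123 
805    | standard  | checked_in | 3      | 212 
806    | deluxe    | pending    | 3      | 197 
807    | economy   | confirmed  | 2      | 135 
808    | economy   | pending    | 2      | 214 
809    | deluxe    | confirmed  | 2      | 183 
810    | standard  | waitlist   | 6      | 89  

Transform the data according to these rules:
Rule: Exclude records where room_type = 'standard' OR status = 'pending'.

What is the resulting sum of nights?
12

Step 1: Find records where room_type = 'standard' OR status = 'pending'
Step 2: 6 records match, summing to 22
Step 3: Original sum: 34
Step 4: Remaining sum = 34 - 22 = 12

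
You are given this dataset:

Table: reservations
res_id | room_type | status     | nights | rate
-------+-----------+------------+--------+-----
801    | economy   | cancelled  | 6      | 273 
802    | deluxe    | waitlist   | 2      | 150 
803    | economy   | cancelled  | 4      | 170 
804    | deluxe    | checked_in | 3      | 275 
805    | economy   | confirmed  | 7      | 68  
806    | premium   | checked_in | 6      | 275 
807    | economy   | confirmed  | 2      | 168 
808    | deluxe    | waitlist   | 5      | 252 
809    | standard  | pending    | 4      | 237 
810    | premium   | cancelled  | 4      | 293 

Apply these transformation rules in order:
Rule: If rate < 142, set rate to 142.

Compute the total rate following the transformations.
2235

Step 1: 1 records have rate < 142
Step 2: These records originally summed to 68
Step 3: After setting to minimum: 1 × 142 = 142
Step 4: Unaffected records sum: 2093
Step 5: Final sum = 142 + 2093 = 2235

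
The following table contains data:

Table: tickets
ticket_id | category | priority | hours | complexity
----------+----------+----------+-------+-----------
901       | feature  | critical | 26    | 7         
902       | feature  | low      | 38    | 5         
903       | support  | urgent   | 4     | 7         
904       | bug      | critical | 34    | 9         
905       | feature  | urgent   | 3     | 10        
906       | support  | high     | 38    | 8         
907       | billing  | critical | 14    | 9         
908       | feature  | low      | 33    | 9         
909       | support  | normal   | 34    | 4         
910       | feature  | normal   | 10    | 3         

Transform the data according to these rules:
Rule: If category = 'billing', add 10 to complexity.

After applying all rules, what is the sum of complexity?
81

Step 1: Count records where category = 'billing': 1
Step 2: Total bonus added: 1 × 10 = 10
Step 3: Original sum of complexity: 71
Step 4: Final sum = 71 + 10 = 81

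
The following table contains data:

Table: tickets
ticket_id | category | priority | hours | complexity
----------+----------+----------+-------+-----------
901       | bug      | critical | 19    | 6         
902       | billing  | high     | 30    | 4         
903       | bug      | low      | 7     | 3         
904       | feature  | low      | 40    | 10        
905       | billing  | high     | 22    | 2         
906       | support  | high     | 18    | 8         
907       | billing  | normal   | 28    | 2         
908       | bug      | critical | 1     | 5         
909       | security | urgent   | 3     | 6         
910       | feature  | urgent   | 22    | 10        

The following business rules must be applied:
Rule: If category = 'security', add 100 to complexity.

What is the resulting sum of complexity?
156

Step 1: Count records where category = 'security': 1
Step 2: Total bonus added: 1 × 100 = 100
Step 3: Original sum of complexity: 56
Step 4: Final sum = 56 + 100 = 156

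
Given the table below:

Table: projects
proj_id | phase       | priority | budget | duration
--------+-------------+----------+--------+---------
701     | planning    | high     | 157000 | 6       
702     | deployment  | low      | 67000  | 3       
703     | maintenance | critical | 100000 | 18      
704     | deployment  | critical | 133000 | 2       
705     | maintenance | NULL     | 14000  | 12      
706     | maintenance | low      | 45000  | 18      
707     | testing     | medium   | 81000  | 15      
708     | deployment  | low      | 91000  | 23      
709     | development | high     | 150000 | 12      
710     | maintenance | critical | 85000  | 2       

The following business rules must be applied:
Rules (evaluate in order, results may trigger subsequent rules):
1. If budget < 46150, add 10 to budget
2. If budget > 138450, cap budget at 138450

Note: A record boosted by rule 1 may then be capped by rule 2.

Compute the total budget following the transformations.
892920

Step 1: Apply rule 1 to records with budget < 46150
  - 2 records get bonus of 10
  - Of these, 0 records then exceed 138450 and get capped
Step 2: Apply rule 2 to records with budget > 138450
  - 2 records (original) are capped
Step 3: Calculate final sum = 892920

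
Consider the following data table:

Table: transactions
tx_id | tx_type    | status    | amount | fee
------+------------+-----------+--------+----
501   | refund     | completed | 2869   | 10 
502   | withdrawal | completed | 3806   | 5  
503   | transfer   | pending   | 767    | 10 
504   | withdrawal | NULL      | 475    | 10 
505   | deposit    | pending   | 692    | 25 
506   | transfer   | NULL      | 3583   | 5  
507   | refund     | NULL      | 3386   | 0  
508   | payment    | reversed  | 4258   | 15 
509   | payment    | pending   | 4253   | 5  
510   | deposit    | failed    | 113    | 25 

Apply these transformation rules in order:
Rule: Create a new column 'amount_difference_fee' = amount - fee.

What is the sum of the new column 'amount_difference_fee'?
24092

Step 1: For each record, compute amount - fee
Example calculations:
  2869 - 10 = 2859
  3806 - 5 = 3801
  767 - 10 = 757
  ...
Step 2: Sum all derived values
Step 3: Total = 24092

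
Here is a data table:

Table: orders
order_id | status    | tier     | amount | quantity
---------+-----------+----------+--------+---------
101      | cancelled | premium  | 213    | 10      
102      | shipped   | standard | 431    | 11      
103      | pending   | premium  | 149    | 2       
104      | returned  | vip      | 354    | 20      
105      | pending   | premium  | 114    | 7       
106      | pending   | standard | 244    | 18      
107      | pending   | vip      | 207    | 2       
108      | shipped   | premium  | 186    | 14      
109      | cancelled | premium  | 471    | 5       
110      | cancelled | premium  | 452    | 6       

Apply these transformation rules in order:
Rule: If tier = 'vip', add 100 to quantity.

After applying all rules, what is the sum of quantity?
295

Step 1: Count records where tier = 'vip': 2
Step 2: Total bonus added: 2 × 100 = 200
Step 3: Original sum of quantity: 95
Step 4: Final sum = 95 + 200 = 295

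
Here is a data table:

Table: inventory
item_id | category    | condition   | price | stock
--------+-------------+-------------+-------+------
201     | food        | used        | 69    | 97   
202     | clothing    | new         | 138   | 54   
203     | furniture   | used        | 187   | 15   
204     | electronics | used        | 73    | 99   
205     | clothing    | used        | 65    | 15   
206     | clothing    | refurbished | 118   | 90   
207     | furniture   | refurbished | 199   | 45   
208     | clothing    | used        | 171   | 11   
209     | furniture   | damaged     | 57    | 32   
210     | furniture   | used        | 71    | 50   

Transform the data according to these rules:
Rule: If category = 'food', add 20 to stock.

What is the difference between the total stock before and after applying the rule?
20

Step 1: Original sum of stock = 508
Step 2: 1 records have category = 'food'
Step 3: Each affected record changes by 20
Step 4: Total change = 1 × 20 = 20
Step 5: New sum = 508 + 20 = 528
Step 6: Difference = |528 - 508| = 20
        (Sum increased by 20)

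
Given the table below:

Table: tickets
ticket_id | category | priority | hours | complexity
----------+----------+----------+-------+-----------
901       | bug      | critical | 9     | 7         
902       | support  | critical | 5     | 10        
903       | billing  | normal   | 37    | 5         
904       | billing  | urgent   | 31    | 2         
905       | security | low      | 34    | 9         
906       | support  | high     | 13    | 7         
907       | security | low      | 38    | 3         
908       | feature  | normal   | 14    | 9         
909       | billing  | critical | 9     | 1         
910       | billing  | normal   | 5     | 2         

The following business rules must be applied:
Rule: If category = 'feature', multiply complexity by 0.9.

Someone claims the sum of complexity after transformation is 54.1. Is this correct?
Yes, the result is correct.

Step 1: Calculate the correct sum after transformation
Step 2: Apply multiplier 0.9 to records where category = 'feature'
Step 3: Correct result = 54.1
Step 4: Claimed result = 54.1
Step 5: 54.1 = 54.1 ✓
Conclusion: The claimed result is correct.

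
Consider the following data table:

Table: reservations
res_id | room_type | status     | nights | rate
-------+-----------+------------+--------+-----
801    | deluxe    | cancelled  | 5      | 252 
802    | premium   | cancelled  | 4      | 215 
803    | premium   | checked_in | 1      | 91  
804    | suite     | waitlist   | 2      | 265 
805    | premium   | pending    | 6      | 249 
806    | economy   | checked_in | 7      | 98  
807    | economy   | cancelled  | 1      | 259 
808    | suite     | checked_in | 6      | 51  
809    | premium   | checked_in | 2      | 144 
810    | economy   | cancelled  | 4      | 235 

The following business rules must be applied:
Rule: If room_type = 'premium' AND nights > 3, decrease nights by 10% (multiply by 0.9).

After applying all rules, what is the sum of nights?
37.0

Step 1: Find records where room_type = 'premium' AND nights > 3
Step 2: 2 records match, summing to 10
Step 3: After multiplier: 10 × 0.9 = 9.0
Step 4: Unaffected records sum: 28
Step 5: Final sum = 9.0 + 28 = 37.0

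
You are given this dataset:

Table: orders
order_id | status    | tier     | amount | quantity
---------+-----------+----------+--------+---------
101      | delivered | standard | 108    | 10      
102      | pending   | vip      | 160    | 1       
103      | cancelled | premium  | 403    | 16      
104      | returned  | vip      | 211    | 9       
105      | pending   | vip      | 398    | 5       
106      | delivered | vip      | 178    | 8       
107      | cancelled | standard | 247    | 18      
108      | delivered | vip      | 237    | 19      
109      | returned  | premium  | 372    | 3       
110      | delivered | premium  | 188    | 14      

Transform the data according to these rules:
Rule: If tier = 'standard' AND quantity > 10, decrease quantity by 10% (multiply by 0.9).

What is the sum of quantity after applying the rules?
101.2

Step 1: Find records where tier = 'standard' AND quantity > 10
Step 2: 1 records match, summing to 18
Step 3: After multiplier: 18 × 0.9 = 16.2
Step 4: Unaffected records sum: 85
Step 5: Final sum = 16.2 + 85 = 101.2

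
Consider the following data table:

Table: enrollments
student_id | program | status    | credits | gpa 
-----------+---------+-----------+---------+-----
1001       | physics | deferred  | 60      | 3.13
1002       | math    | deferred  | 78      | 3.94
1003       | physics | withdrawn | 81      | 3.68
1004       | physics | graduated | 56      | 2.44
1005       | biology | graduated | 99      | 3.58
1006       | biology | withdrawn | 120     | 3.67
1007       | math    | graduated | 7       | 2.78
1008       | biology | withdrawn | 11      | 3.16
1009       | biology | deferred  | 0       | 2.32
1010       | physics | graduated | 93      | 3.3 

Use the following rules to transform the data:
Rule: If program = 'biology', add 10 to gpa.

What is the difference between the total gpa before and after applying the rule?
40.0

Step 1: Original sum of gpa = 32.0
Step 2: 4 records have program = 'biology'
Step 3: Each affected record changes by 10
Step 4: Total change = 4 × 10 = 40
Step 5: New sum = 32.0 + 40 = 72.0
Step 6: Difference = |72.0 - 32.0| = 40.0
        (Sum increased by 40.0)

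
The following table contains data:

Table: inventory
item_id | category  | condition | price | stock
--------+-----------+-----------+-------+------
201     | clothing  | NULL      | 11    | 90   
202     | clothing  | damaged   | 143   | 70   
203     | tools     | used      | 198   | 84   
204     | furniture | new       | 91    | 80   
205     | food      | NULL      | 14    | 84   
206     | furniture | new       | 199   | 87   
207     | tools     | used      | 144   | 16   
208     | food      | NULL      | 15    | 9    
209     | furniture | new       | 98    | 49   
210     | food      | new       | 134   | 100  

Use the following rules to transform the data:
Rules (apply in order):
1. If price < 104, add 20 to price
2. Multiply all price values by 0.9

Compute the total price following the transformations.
1032.3

Step 1: Apply Rule 1 - Add 20 to records with price < 104
  - 5 records affected: 229 + (5 × 20) = 329
  - Unaffected records: 818
  - Sum after Rule 1: 1147
Step 2: Apply Rule 2 - Multiply all by 0.9
  - 1147 × 0.9 = 1032.3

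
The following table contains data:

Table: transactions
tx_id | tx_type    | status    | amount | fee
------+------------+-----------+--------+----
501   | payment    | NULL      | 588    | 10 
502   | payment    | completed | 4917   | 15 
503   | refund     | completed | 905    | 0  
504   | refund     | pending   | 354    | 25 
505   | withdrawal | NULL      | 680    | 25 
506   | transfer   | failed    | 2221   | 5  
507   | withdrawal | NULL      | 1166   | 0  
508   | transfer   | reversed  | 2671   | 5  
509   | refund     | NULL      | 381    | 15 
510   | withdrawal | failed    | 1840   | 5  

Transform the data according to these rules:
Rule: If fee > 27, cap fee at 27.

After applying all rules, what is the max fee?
25

Step 1: Original maximum fee = 25
Step 2: Check cap of 27 against maximum
Step 3: No records exceed the cap (max 25 <= cap 27), so no capping applies
Step 4: Maximum after transformation = 25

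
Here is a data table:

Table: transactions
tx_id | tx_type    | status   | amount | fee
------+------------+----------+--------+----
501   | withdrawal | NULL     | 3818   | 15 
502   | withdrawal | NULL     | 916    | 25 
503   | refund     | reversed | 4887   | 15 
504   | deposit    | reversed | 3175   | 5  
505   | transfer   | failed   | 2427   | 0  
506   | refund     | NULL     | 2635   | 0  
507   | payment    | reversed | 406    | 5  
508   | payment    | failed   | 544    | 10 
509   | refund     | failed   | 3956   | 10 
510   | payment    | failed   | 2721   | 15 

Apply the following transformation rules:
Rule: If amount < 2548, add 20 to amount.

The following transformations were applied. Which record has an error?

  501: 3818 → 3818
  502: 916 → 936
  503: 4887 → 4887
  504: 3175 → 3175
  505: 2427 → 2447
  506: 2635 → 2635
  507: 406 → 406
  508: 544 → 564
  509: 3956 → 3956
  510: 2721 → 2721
Record 507 has an error. The correct transformed value should be 426, not 406.

Step 1: Check each record against the rule
Step 2: Record 507 has amount = 406
Step 3: Since 406 < 2548, the bonus should have been applied
Step 4: Correct value = 426, but claimed value = 406
Conclusion: Record 507 has the error.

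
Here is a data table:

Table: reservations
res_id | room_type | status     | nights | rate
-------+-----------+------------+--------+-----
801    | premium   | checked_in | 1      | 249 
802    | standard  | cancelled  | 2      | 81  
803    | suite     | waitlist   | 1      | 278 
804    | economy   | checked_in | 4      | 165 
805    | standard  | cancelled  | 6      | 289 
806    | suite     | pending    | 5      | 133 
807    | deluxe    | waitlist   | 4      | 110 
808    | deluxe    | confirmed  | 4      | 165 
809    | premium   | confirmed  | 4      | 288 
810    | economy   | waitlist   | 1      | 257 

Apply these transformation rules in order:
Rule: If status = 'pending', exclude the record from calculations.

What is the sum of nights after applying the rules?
27

Step 1: Identify records where status = 'pending'
Step 2: The excluded records sum to 5
Step 3: Original total nights = 32
Step 4: Remaining total = 32 - 5 = 27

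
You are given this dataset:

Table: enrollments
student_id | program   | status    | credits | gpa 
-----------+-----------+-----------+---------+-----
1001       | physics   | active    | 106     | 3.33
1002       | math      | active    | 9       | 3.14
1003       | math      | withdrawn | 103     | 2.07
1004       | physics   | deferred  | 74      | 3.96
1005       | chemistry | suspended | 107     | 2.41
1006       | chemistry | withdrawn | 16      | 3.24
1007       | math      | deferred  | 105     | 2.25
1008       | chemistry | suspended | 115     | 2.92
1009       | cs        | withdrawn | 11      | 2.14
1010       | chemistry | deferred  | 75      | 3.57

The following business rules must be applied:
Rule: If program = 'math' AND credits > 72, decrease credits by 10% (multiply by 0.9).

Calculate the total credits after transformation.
700.2

Step 1: Find records where program = 'math' AND credits > 72
Step 2: 2 records match, summing to 208
Step 3: After multiplier: 208 × 0.9 = 187.2
Step 4: Unaffected records sum: 513
Step 5: Final sum = 187.2 + 513 = 700.2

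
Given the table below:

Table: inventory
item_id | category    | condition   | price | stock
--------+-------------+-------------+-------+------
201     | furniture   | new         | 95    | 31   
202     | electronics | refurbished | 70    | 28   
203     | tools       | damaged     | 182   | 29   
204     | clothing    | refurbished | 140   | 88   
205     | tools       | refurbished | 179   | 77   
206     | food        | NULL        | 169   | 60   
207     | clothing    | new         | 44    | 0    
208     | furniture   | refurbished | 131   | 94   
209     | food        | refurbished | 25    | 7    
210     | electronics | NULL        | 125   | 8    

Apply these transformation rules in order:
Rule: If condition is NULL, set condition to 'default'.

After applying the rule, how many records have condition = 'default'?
2

Step 1: Count records where condition IS NULL
Step 2: Found 2 records with NULL condition
Step 3: These records will have condition set to 'default'
Step 4: Records already having condition = 'default': 0
Step 5: Answer: 2 + 0 = 2 records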